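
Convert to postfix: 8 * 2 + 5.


Left to right (same or higher precedence on left)
Postfix: 8 2 * 5 +


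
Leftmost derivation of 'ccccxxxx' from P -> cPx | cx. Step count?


Derivation: P => cPx => ccPxx => cccPxxx => ccccxxxx
Steps: 4


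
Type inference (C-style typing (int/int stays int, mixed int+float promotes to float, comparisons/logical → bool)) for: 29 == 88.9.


Operand types: int == float
Rule: comparison yields bool
Result type: bool


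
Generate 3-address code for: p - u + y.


Break into single-operator statements:
t1 = p - u
t2 = t1 + y


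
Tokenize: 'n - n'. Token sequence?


Scan left to right, longest-match per lexeme
Tokens: ID(n), OP(-), ID(n)


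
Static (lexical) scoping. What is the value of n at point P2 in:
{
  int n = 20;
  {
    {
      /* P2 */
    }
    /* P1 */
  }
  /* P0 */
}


P2's block does not declare n; resolves to the enclosing declaration at depth 0
n = 20


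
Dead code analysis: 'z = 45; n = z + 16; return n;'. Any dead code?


z is read by n's definition; n is returned
No dead code


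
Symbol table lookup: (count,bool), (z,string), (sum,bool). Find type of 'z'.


Lookup 'z' → type string


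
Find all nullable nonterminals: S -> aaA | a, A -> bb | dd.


A nonterminal is nullable iff some alternative derives ε (directly, or every symbol in it is nullable)
Nullable: {}


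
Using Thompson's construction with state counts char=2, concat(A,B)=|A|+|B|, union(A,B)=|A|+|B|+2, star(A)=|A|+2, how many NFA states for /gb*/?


Syntax tree has 2 char leaf(s), 0 union(s), 1 star(s)
chars contribute 2×2 = 4; each union adds +2; each star adds +2
Total: 4 + 0 + 2 = 6 states


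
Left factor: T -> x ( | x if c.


Common prefix: 'x'
Factored: T -> x T', T' -> ( | if c


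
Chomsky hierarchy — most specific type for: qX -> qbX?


LHS has context (more than one symbol) and |LHS| ≤ |RHS|
Classification: Type 1 (Context-Sensitive)


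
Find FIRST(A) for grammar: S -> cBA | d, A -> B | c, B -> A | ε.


Per alternative of A: FIRST(B) = {c, ε}; FIRST(c) = {c}
FIRST(A) = {c, ε}


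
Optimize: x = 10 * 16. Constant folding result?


10 * 16 = 160 at compile time
Optimized: x = 160


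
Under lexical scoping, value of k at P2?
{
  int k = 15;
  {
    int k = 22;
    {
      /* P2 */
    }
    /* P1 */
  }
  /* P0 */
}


P2's block does not declare k; resolves to the enclosing declaration at depth 1
k = 22


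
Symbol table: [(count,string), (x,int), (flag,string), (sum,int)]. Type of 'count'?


Lookup 'count' → type string


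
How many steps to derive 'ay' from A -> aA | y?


Derivation: A => aA => ay
Steps: 2


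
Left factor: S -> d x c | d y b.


Common prefix: 'd'
Factored: S -> d S', S' -> x c | y b


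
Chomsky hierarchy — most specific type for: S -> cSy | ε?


Single nonterminal LHS, but c^n y^n is not regular
Classification: Type 2 (Context-Free)


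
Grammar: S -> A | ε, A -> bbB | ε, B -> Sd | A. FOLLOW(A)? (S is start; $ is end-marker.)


$ ∈ FOLLOW(S). For each A -> αBβ: add FIRST(β)\{ε} to FOLLOW(B); if β nullable, add FOLLOW(A).
FOLLOW(A) = {$, d}


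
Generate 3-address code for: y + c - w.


Break into single-operator statements:
t1 = y + c
t2 = t1 - w


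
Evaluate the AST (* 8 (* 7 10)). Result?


Evaluate inner: (* 7 10) = 70
Evaluate root: (* 8 70) = 560
Result: 560


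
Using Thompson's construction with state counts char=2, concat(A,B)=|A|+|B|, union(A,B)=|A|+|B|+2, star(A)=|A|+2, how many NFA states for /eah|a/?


Syntax tree has 4 char leaf(s), 1 union(s), 0 star(s)
chars contribute 4×2 = 8; each union adds +2; each star adds +2
Total: 8 + 2 + 0 = 10 states


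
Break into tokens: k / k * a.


Scan left to right, longest-match per lexeme
Tokens: ID(k), OP(/), ID(k), OP(*), ID(a)


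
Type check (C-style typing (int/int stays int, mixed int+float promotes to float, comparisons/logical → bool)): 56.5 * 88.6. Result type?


Operand types: float * float
Rule: mixed int/float promotes to float; int/int stays int
Result type: float


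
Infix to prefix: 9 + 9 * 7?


'*' binds tighter: tree is (+ 9 (* 9 7))
Prefix: + 9 * 9 7


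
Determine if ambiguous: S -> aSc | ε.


balanced a^n…c^n: each string has a unique parse
Unambiguous


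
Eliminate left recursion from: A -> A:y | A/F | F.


Left-recursive alternatives: A:y, A/F; non-recursive: F
Introduce A': A -> FA', A' -> :yA' | /FA' | ε


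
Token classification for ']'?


Pattern: delimiter/punctuation
Type: PUNCTUATION


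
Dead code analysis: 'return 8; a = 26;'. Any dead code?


statement follows a return and is unreachable
Dead: 'a = 26'


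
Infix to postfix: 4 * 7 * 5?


Left to right (same or higher precedence on left)
Postfix: 4 7 * 5 *


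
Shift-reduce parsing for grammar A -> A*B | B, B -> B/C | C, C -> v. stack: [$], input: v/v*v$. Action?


no handle on stack; shift 'v'
Action: shift


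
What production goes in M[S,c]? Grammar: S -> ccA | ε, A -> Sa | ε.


For [S, c]: 'c' ∈ FIRST(ccA)
Entry: S -> ccA


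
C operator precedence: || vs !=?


'!=' is equality (level 6); '||' is logical OR (level 1)
Higher level binds tighter
'!=' has higher precedence than '||'


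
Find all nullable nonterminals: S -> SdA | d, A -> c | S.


A nonterminal is nullable iff some alternative derives ε (directly, or every symbol in it is nullable)
Nullable: {}


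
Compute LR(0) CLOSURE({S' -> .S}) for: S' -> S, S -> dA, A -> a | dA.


Start: S' -> .S
For each item with dot before a nonterminal B, add B -> .γ for every B-production
Closure: [S' -> .S, S -> .dA]


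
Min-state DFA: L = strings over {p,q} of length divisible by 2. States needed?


Track length mod 2: states 0..1, accept at 0
Minimal DFA: 2 states


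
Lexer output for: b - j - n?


Scan left to right, longest-match per lexeme
Tokens: ID(b), OP(-), ID(j), OP(-), ID(n)


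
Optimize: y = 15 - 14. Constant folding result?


15 - 14 = 1 at compile time
Optimized: y = 1


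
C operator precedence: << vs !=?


'<<' is shift (level 8); '!=' is equality (level 6)
Higher level binds tighter
'<<' has higher precedence than '!='


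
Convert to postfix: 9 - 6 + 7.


Left to right (same or higher precedence on left)
Postfix: 9 6 - 7 +


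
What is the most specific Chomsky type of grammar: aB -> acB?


LHS has context (more than one symbol) and |LHS| ≤ |RHS|
Classification: Type 1 (Context-Sensitive)


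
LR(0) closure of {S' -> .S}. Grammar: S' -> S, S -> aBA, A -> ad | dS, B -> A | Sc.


Start: S' -> .S
For each item with dot before a nonterminal B, add B -> .γ for every B-production
Closure: [S' -> .S, S -> .aBA]


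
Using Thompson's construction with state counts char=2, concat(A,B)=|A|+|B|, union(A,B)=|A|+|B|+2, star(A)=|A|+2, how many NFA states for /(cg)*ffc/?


Syntax tree has 5 char leaf(s), 0 union(s), 1 star(s)
chars contribute 5×2 = 10; each union adds +2; each star adds +2
Total: 10 + 0 + 2 = 12 states


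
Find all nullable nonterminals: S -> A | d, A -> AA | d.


A nonterminal is nullable iff some alternative derives ε (directly, or every symbol in it is nullable)
Nullable: {}


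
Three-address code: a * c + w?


Break into single-operator statements:
t1 = a * c
t2 = t1 + w


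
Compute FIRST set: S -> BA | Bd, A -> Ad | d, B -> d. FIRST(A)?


Per alternative of A: FIRST(Ad) = {d}; FIRST(d) = {d}
FIRST(A) = {d}


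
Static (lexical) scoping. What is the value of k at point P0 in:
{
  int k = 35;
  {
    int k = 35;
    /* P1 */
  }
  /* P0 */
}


k declared in the same block as P0
k = 35


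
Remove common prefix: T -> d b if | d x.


Common prefix: 'd'
Factored: T -> d T', T' -> b if | x


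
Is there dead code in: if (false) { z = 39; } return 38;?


condition is constant false, so the whole block is unreachable
Dead: 'if (false) { z = 39; }'


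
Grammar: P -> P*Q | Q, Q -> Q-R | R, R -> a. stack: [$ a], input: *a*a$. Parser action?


'a' on top is the handle for R -> a
Action: reduce (R -> a)


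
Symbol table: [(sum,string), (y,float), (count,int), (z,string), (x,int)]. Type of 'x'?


Lookup 'x' → type int


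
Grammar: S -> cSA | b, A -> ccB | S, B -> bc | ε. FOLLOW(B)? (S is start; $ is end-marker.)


$ ∈ FOLLOW(S). For each A -> αBβ: add FIRST(β)\{ε} to FOLLOW(B); if β nullable, add FOLLOW(A).
FOLLOW(B) = {$, b, c}


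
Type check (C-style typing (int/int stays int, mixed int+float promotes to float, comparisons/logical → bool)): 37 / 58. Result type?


Operand types: int / int
Rule: mixed int/float promotes to float; int/int stays int
Result type: int


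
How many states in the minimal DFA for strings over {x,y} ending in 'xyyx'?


Track the longest suffix of input matching a prefix of 'xyyx': 5 classes (prefixes of length 0..4)
Minimal DFA: 5 states


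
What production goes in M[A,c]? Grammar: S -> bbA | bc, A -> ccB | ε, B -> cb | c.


For [A, c]: 'c' ∈ FIRST(ccB)
Entry: A -> ccB


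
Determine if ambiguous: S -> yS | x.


right-linear, alternatives start with distinct terminals 'y' vs 'x': unique leftmost derivation
Unambiguous


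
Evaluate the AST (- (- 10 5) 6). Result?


Evaluate inner: (- 10 5) = 5
Evaluate root: (- 5 6) = -1
Result: -1


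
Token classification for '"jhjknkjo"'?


Pattern: double-quoted sequence
Type: STRING_LITERAL


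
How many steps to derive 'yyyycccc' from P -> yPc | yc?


Derivation: P => yPc => yyPcc => yyyPccc => yyyycccc
Steps: 4


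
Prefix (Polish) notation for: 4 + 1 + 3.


left-to-right (same/higher precedence on left): tree is (+ (+ 4 1) 3)
Prefix: + + 4 1 3


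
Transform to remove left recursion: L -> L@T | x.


Left-recursive alternatives: L@T; non-recursive: x
Introduce L': L -> xL', L' -> @TL' | ε


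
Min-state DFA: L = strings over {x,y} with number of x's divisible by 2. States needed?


Track (count of x) mod 2: states 0..1, accept at 0
Minimal DFA: 2 states


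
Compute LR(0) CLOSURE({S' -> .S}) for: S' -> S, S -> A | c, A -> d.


Start: S' -> .S
For each item with dot before a nonterminal B, add B -> .γ for every B-production
Closure: [S' -> .S, S -> .A, S -> .c, A -> .d]


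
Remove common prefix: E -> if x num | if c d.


Common prefix: 'if'
Factored: E -> if E', E' -> x num | c d


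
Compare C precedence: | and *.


'*' is multiplicative (level 10); '|' is bitwise OR (level 3)
Higher level binds tighter
'*' has higher precedence than '|'


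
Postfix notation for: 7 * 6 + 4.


Left to right (same or higher precedence on left)
Postfix: 7 6 * 4 +


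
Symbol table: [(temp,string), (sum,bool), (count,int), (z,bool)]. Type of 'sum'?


Lookup 'sum' → type bool


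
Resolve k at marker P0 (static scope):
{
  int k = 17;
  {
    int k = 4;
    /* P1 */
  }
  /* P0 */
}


k declared in the same block as P0
k = 17


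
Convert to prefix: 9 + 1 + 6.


left-to-right (same/higher precedence on left): tree is (+ (+ 9 1) 6)
Prefix: + + 9 1 6


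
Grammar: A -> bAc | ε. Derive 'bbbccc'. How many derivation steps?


Derivation: A => bAc => bbAcc => bbbAccc => bbbccc
Steps: 4


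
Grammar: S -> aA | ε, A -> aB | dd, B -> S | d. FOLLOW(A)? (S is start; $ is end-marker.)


$ ∈ FOLLOW(S). For each A -> αBβ: add FIRST(β)\{ε} to FOLLOW(B); if β nullable, add FOLLOW(A).
FOLLOW(A) = {$}


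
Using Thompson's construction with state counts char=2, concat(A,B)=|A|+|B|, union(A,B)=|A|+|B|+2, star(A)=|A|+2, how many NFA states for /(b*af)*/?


Syntax tree has 3 char leaf(s), 0 union(s), 2 star(s)
chars contribute 3×2 = 6; each union adds +2; each star adds +2
Total: 6 + 0 + 4 = 10 states


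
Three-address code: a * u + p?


Break into single-operator statements:
t1 = a * u
t2 = t1 + p


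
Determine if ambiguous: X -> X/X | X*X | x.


'x/x*x' has two parse trees (no precedence encoded between / and *)
Ambiguous


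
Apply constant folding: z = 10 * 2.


10 * 2 = 20 at compile time
Optimized: z = 20


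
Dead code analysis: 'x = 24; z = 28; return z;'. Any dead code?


x is assigned but never read
Dead: 'x = 24'


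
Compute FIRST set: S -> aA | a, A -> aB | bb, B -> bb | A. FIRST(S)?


Per alternative of S: FIRST(aA) = {a}; FIRST(a) = {a}
FIRST(S) = {a}


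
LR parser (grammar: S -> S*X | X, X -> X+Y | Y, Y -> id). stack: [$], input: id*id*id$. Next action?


no handle on stack; shift 'id'
Action: shift


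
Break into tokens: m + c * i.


Scan left to right, longest-match per lexeme
Tokens: ID(m), OP(+), ID(c), OP(*), ID(i)


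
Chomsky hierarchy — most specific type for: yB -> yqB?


LHS has context (more than one symbol) and |LHS| ≤ |RHS|
Classification: Type 1 (Context-Sensitive)


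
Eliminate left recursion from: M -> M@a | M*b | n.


Left-recursive alternatives: M@a, M*b; non-recursive: n
Introduce M': M -> nM', M' -> @aM' | *bM' | ε


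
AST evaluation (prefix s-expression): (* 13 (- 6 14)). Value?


Evaluate inner: (- 6 14) = -8
Evaluate root: (* 13 -8) = -104
Result: -104


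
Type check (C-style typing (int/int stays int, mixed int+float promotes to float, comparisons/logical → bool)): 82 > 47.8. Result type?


Operand types: int > float
Rule: comparison yields bool
Result type: bool


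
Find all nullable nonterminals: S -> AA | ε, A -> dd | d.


A nonterminal is nullable iff some alternative derives ε (directly, or every symbol in it is nullable)
Nullable: {S}


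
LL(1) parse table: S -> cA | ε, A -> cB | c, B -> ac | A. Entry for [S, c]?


For [S, c]: 'c' ∈ FIRST(cA)
Entry: S -> cA


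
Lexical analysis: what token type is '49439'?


Pattern: digits only
Type: INTEGER_LITERAL


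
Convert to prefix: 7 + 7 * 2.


'*' binds tighter: tree is (+ 7 (* 7 2))
Prefix: + 7 * 7 2


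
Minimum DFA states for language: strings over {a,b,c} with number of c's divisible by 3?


Track (count of c) mod 3: states 0..2, accept at 0
Minimal DFA: 3 states


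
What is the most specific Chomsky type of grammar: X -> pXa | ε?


Single nonterminal LHS, but p^n a^n is not regular
Classification: Type 2 (Context-Free)


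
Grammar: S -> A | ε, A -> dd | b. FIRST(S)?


Per alternative of S: FIRST(A) = {b, d}; FIRST(ε) = {ε}
FIRST(S) = {b, d, ε}


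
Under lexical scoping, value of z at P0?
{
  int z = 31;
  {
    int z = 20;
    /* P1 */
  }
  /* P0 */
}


z declared in the same block as P0
z = 31


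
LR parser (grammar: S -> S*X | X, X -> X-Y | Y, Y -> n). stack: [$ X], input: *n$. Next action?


lookahead ∉ {-} so X won't extend; reduce S -> X
Action: reduce (S -> X)


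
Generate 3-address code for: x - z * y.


Break into single-operator statements:
t1 = z * y
t2 = x - t1


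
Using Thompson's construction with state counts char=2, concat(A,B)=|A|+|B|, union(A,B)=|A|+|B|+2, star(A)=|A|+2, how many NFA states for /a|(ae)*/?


Syntax tree has 3 char leaf(s), 1 union(s), 1 star(s)
chars contribute 3×2 = 6; each union adds +2; each star adds +2
Total: 6 + 2 + 2 = 10 states


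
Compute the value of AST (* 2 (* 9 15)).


Evaluate inner: (* 9 15) = 135
Evaluate root: (* 2 135) = 270
Result: 270


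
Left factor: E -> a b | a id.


Common prefix: 'a'
Factored: E -> a E', E' -> b | id


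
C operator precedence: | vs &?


'&' is bitwise AND (level 5); '|' is bitwise OR (level 3)
Higher level binds tighter
'&' has higher precedence than '|'


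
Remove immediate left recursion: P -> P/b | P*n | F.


Left-recursive alternatives: P/b, P*n; non-recursive: F
Introduce P': P -> FP', P' -> /bP' | *nP' | ε


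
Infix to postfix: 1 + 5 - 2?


Left to right (same or higher precedence on left)
Postfix: 1 5 + 2 -


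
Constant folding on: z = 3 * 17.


3 * 17 = 51 at compile time
Optimized: z = 51


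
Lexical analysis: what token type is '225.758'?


Pattern: digits with a decimal point
Type: FLOAT_LITERAL


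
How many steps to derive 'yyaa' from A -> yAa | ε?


Derivation: A => yAa => yyAaa => yyaa
Steps: 3


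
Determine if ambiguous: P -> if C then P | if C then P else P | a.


dangling else: 'if C then if C then a else a' parses two ways
Ambiguous


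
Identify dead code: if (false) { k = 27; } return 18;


condition is constant false, so the whole block is unreachable
Dead: 'if (false) { k = 27; }'


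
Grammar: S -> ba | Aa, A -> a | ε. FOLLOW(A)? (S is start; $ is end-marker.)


$ ∈ FOLLOW(S). For each A -> αBβ: add FIRST(β)\{ε} to FOLLOW(B); if β nullable, add FOLLOW(A).
FOLLOW(A) = {a}


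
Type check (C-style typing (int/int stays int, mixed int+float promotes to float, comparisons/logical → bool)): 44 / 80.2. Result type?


Operand types: int / float
Rule: mixed int/float promotes to float; int/int stays int
Result type: float


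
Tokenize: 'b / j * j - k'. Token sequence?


Scan left to right, longest-match per lexeme
Tokens: ID(b), OP(/), ID(j), OP(*), ID(j), OP(-), ID(k)


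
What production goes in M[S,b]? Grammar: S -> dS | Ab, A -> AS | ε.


For [S, b]: 'b' ∈ FIRST(Ab)
Entry: S -> Ab


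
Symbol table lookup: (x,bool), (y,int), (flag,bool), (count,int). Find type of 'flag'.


Lookup 'flag' → type bool


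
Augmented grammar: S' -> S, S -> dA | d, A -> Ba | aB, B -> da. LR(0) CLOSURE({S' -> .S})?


Start: S' -> .S
For each item with dot before a nonterminal B, add B -> .γ for every B-production
Closure: [S' -> .S, S -> .dA, S -> .d]


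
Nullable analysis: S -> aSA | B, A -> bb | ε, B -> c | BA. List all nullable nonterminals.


A nonterminal is nullable iff some alternative derives ε (directly, or every symbol in it is nullable)
Nullable: {A}


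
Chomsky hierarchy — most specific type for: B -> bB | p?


Right-linear: every RHS is a terminal or a terminal followed by one nonterminal
Classification: Type 3 (Regular)


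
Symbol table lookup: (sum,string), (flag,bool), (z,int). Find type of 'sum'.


Lookup 'sum' → type string


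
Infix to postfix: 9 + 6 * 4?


* has higher precedence, evaluate 6*4 first
Postfix: 9 6 4 * +


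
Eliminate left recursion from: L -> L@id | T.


Left-recursive alternatives: L@id; non-recursive: T
Introduce L': L -> TL', L' -> @idL' | ε


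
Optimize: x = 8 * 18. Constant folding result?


8 * 18 = 144 at compile time
Optimized: x = 144


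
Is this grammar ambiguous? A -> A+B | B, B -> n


precedence layered via separate nonterminal B: deterministic
Unambiguous


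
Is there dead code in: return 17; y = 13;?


statement follows a return and is unreachable
Dead: 'y = 13'


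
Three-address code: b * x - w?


Break into single-operator statements:
t1 = b * x
t2 = t1 - w


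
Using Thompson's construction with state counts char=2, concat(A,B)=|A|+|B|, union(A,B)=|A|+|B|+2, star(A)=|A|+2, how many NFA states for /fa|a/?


Syntax tree has 3 char leaf(s), 1 union(s), 0 star(s)
chars contribute 3×2 = 6; each union adds +2; each star adds +2
Total: 6 + 2 + 0 = 8 states


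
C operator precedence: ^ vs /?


'/' is multiplicative (level 10); '^' is bitwise XOR (level 4)
Higher level binds tighter
'/' has higher precedence than '^'


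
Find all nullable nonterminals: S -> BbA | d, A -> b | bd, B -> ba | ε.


A nonterminal is nullable iff some alternative derives ε (directly, or every symbol in it is nullable)
Nullable: {B}


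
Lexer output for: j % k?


Scan left to right, longest-match per lexeme
Tokens: ID(j), OP(%), ID(k)


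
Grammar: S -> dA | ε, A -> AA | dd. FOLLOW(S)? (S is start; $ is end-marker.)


$ ∈ FOLLOW(S). For each A -> αBβ: add FIRST(β)\{ε} to FOLLOW(B); if β nullable, add FOLLOW(A).
FOLLOW(S) = {$}


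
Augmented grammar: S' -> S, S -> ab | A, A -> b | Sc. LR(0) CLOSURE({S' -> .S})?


Start: S' -> .S
For each item with dot before a nonterminal B, add B -> .γ for every B-production
Closure: [S' -> .S, S -> .ab, S -> .A, A -> .b, A -> .Sc]


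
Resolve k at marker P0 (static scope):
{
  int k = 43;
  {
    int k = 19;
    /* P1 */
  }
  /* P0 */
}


k declared in the same block as P0
k = 43


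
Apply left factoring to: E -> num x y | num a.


Common prefix: 'num'
Factored: E -> num E', E' -> x y | a


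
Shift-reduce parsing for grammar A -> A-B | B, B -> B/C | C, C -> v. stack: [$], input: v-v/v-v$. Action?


no handle on stack; shift 'v'
Action: shift


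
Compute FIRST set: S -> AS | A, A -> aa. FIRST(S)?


Per alternative of S: FIRST(AS) = {a}; FIRST(A) = {a}
FIRST(S) = {a}


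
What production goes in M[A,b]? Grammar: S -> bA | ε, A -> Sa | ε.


For [A, b]: 'b' ∈ FIRST(Sa)
Entry: A -> Sa


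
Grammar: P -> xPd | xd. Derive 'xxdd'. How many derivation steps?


Derivation: P => xPd => xxdd
Steps: 2


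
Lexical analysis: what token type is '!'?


Pattern: operator symbol
Type: OPERATOR


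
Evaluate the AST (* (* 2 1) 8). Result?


Evaluate inner: (* 2 1) = 2
Evaluate root: (* 2 8) = 16
Result: 16


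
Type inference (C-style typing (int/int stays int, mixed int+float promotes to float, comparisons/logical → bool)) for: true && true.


Operand types: bool && bool
Rule: logical operators take bool operands and yield bool
Result type: bool


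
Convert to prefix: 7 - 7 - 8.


left-to-right (same/higher precedence on left): tree is (- (- 7 7) 8)
Prefix: - - 7 7 8


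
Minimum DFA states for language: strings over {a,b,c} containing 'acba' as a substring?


KMP-style automaton: 4 progress states + 1 absorbing accept = 5
Minimal DFA: 5 states


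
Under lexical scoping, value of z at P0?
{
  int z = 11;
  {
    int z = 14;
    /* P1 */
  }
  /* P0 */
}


z declared in the same block as P0
z = 11


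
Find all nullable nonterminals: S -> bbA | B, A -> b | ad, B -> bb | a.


A nonterminal is nullable iff some alternative derives ε (directly, or every symbol in it is nullable)
Nullable: {}


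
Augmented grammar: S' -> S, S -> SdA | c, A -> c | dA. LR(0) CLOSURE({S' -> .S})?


Start: S' -> .S
For each item with dot before a nonterminal B, add B -> .γ for every B-production
Closure: [S' -> .S, S -> .SdA, S -> .c]


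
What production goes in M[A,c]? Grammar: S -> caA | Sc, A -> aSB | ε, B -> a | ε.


For [A, c]: ε is nullable and 'c' ∈ FOLLOW(A)
Entry: A -> ε


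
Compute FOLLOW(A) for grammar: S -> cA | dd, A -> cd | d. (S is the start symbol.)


$ ∈ FOLLOW(S). For each A -> αBβ: add FIRST(β)\{ε} to FOLLOW(B); if β nullable, add FOLLOW(A).
FOLLOW(A) = {$}


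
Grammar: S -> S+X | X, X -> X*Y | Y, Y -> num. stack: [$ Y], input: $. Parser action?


'Y' (not preceded by X*) is the handle for X -> Y
Action: reduce (X -> Y)


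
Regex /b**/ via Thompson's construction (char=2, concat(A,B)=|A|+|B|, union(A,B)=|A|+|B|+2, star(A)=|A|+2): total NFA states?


Syntax tree has 1 char leaf(s), 0 union(s), 2 star(s)
chars contribute 1×2 = 2; each union adds +2; each star adds +2
Total: 2 + 0 + 4 = 6 states


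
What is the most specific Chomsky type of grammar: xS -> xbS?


LHS has context (more than one symbol) and |LHS| ≤ |RHS|
Classification: Type 1 (Context-Sensitive)


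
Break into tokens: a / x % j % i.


Scan left to right, longest-match per lexeme
Tokens: ID(a), OP(/), ID(x), OP(%), ID(j), OP(%), ID(i)


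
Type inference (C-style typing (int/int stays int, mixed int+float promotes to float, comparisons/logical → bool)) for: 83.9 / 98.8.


Operand types: float / float
Rule: mixed int/float promotes to float; int/int stays int
Result type: float


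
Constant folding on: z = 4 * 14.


4 * 14 = 56 at compile time
Optimized: z = 56


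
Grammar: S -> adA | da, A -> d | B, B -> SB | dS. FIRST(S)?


Per alternative of S: FIRST(adA) = {a}; FIRST(da) = {d}
FIRST(S) = {a, d}


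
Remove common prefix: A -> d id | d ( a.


Common prefix: 'd'
Factored: A -> d A', A' -> id | ( a


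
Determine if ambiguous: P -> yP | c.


right-linear, alternatives start with distinct terminals 'y' vs 'c': unique leftmost derivation
Unambiguous


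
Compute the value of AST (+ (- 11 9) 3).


Evaluate inner: (- 11 9) = 2
Evaluate root: (+ 2 3) = 5
Result: 5


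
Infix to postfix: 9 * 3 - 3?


Left to right (same or higher precedence on left)
Postfix: 9 3 * 3 -


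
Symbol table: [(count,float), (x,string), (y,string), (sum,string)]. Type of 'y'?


Lookup 'y' → type string


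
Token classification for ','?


Pattern: delimiter/punctuation
Type: PUNCTUATION


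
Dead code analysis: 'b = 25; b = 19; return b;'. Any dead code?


first assignment to b is overwritten before any read
Dead: 'b = 25'


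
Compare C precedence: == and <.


'<' is relational (level 7); '==' is equality (level 6)
Higher level binds tighter
'<' has higher precedence than '=='


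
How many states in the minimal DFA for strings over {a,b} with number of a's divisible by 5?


Track (count of a) mod 5: states 0..4, accept at 0
Minimal DFA: 5 states


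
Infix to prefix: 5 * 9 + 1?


left-to-right (same/higher precedence on left): tree is (+ (* 5 9) 1)
Prefix: + * 5 9 1


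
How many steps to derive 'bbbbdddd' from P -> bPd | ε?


Derivation: P => bPd => bbPdd => bbbPddd => bbbbPdddd => bbbbdddd
Steps: 5


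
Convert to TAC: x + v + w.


Break into single-operator statements:
t1 = x + v
t2 = t1 + w


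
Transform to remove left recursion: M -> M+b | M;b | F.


Left-recursive alternatives: M+b, M;b; non-recursive: F
Introduce M': M -> FM', M' -> +bM' | ;bM' | ε


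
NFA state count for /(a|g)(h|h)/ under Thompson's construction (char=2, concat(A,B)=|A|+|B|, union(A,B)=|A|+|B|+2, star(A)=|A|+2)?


Syntax tree has 4 char leaf(s), 2 union(s), 0 star(s)
chars contribute 4×2 = 8; each union adds +2; each star adds +2
Total: 8 + 4 + 0 = 12 states


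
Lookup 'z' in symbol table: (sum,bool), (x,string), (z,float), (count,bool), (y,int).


Lookup 'z' → type float


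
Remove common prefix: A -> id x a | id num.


Common prefix: 'id'
Factored: A -> id A', A' -> x a | num


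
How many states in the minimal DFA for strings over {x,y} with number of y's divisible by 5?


Track (count of y) mod 5: states 0..4, accept at 0
Minimal DFA: 5 states


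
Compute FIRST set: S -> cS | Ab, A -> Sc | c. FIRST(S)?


Per alternative of S: FIRST(cS) = {c}; FIRST(Ab) = {c}
FIRST(S) = {c}


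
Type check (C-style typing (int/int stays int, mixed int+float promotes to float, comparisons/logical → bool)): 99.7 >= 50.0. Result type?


Operand types: float >= float
Rule: comparison yields bool
Result type: bool


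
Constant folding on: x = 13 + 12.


13 + 12 = 25 at compile time
Optimized: x = 25


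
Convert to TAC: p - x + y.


Break into single-operator statements:
t1 = p - x
t2 = t1 + y


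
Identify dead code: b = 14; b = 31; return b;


first assignment to b is overwritten before any read
Dead: 'b = 14'


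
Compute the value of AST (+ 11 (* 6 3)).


Evaluate inner: (* 6 3) = 18
Evaluate root: (+ 11 18) = 29
Result: 29


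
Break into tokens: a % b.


Scan left to right, longest-match per lexeme
Tokens: ID(a), OP(%), ID(b)


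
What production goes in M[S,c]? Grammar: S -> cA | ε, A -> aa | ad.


For [S, c]: 'c' ∈ FIRST(cA)
Entry: S -> cA


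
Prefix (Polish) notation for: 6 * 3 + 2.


left-to-right (same/higher precedence on left): tree is (+ (* 6 3) 2)
Prefix: + * 6 3 2


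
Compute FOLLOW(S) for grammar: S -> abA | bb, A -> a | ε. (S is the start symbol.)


$ ∈ FOLLOW(S). For each A -> αBβ: add FIRST(β)\{ε} to FOLLOW(B); if β nullable, add FOLLOW(A).
FOLLOW(S) = {$}


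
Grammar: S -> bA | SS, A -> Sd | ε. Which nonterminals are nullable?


A nonterminal is nullable iff some alternative derives ε (directly, or every symbol in it is nullable)
Nullable: {A}


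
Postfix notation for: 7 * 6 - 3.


Left to right (same or higher precedence on left)
Postfix: 7 6 * 3 -


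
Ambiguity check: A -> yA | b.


right-linear, alternatives start with distinct terminals 'y' vs 'b': unique leftmost derivation
Unambiguous


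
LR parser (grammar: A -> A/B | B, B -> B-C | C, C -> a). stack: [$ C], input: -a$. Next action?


'C' (not preceded by B-) is the handle for B -> C
Action: reduce (B -> C)


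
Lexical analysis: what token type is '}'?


Pattern: delimiter/punctuation
Type: PUNCTUATION


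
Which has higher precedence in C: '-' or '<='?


'-' is additive (level 9); '<=' is relational (level 7)
Higher level binds tighter
'-' has higher precedence than '<='


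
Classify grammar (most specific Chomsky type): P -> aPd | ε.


Single nonterminal LHS, but a^n d^n is not regular
Classification: Type 2 (Context-Free)


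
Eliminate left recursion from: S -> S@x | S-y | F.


Left-recursive alternatives: S@x, S-y; non-recursive: F
Introduce S': S -> FS', S' -> @xS' | -yS' | ε


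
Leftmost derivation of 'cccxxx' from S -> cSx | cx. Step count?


Derivation: S => cSx => ccSxx => cccxxx
Steps: 3


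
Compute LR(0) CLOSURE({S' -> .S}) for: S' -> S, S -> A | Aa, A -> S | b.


Start: S' -> .S
For each item with dot before a nonterminal B, add B -> .γ for every B-production
Closure: [S' -> .S, S -> .A, S -> .Aa, A -> .S, A -> .b]


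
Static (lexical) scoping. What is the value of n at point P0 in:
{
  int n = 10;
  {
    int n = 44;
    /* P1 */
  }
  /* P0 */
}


n declared in the same block as P0
n = 10


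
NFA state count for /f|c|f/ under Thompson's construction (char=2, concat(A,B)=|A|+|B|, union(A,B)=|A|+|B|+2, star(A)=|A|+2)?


Syntax tree has 3 char leaf(s), 2 union(s), 0 star(s)
chars contribute 3×2 = 6; each union adds +2; each star adds +2
Total: 6 + 4 + 0 = 10 states


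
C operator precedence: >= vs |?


'>=' is relational (level 7); '|' is bitwise OR (level 3)
Higher level binds tighter
'>=' has higher precedence than '|'


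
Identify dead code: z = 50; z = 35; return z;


first assignment to z is overwritten before any read
Dead: 'z = 50'


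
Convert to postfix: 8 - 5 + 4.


Left to right (same or higher precedence on left)
Postfix: 8 5 - 4 +


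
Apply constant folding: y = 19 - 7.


19 - 7 = 12 at compile time
Optimized: y = 12


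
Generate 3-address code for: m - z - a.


Break into single-operator statements:
t1 = m - z
t2 = t1 - a


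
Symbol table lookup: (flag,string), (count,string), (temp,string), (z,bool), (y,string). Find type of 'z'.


Lookup 'z' → type bool


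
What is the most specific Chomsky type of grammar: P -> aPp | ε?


Single nonterminal LHS, but a^n p^n is not regular
Classification: Type 2 (Context-Free)


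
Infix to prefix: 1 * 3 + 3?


left-to-right (same/higher precedence on left): tree is (+ (* 1 3) 3)
Prefix: + * 1 3 3


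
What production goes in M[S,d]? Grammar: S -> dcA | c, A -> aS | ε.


For [S, d]: 'd' ∈ FIRST(dcA)
Entry: S -> dcA


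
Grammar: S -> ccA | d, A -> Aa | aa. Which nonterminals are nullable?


A nonterminal is nullable iff some alternative derives ε (directly, or every symbol in it is nullable)
Nullable: {}


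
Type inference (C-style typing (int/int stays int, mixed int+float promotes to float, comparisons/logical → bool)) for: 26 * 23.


Operand types: int * int
Rule: mixed int/float promotes to float; int/int stays int
Result type: int


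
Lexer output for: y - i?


Scan left to right, longest-match per lexeme
Tokens: ID(y), OP(-), ID(i)


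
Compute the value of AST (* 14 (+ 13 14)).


Evaluate inner: (+ 13 14) = 27
Evaluate root: (* 14 27) = 378
Result: 378


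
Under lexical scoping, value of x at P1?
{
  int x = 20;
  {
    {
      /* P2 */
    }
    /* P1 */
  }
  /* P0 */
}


P1's block does not declare x; resolves to the enclosing declaration at depth 0
x = 20


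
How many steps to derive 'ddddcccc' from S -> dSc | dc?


Derivation: S => dSc => ddScc => dddSccc => ddddcccc
Steps: 4


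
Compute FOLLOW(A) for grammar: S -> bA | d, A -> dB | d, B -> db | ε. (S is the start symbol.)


$ ∈ FOLLOW(S). For each A -> αBβ: add FIRST(β)\{ε} to FOLLOW(B); if β nullable, add FOLLOW(A).
FOLLOW(A) = {$}


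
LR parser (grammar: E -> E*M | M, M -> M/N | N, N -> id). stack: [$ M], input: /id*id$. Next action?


shift '/' to continue M -> M/N
Action: shift


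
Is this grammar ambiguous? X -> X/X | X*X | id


'id/id*id' has two parse trees (no precedence encoded between / and *)
Ambiguous


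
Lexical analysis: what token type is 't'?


Pattern: letter/underscore followed by alphanumerics, not a keyword
Type: IDENTIFIER


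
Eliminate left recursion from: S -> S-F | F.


Left-recursive alternatives: S-F; non-recursive: F
Introduce S': S -> FS', S' -> -FS' | ε


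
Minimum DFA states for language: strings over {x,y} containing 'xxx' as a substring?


KMP-style automaton: 3 progress states + 1 absorbing accept = 4
Minimal DFA: 4 states


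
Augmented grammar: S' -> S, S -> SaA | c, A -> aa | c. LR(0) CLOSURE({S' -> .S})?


Start: S' -> .S
For each item with dot before a nonterminal B, add B -> .γ for every B-production
Closure: [S' -> .S, S -> .SaA, S -> .c]


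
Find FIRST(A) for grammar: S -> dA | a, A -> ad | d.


Per alternative of A: FIRST(ad) = {a}; FIRST(d) = {d}
FIRST(A) = {a, d}


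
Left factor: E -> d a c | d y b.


Common prefix: 'd'
Factored: E -> d E', E' -> a c | y b


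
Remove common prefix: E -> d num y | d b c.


Common prefix: 'd'
Factored: E -> d E', E' -> num y | b c


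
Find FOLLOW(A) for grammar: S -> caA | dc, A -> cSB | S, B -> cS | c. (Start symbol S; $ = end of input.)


$ ∈ FOLLOW(S). For each A -> αBβ: add FIRST(β)\{ε} to FOLLOW(B); if β nullable, add FOLLOW(A).
FOLLOW(A) = {$, c}


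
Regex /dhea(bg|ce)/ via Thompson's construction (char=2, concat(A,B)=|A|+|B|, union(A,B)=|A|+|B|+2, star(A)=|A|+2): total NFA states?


Syntax tree has 8 char leaf(s), 1 union(s), 0 star(s)
chars contribute 8×2 = 16; each union adds +2; each star adds +2
Total: 16 + 2 + 0 = 18 states


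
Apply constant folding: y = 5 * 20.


5 * 20 = 100 at compile time
Optimized: y = 100


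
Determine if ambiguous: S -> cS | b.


right-linear, alternatives start with distinct terminals 'c' vs 'b': unique leftmost derivation
Unambiguous


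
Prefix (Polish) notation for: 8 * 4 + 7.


left-to-right (same/higher precedence on left): tree is (+ (* 8 4) 7)
Prefix: + * 8 4 7


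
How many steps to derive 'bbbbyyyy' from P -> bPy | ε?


Derivation: P => bPy => bbPyy => bbbPyyy => bbbbPyyyy => bbbbyyyy
Steps: 5


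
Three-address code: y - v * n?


Break into single-operator statements:
t1 = v * n
t2 = y - t1


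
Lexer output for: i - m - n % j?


Scan left to right, longest-match per lexeme
Tokens: ID(i), OP(-), ID(m), OP(-), ID(n), OP(%), ID(j)


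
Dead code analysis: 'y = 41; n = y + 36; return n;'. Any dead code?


y is read by n's definition; n is returned
No dead code


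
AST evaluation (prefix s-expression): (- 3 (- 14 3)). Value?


Evaluate inner: (- 14 3) = 11
Evaluate root: (- 3 11) = -8
Result: -8


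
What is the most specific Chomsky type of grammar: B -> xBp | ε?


Single nonterminal LHS, but x^n p^n is not regular
Classification: Type 2 (Context-Free)


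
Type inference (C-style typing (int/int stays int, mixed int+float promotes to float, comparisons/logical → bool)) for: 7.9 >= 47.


Operand types: float >= int
Rule: comparison yields bool
Result type: bool


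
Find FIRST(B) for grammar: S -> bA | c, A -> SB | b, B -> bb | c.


Per alternative of B: FIRST(bb) = {b}; FIRST(c) = {c}
FIRST(B) = {b, c}


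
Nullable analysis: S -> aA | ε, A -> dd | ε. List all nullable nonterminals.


A nonterminal is nullable iff some alternative derives ε (directly, or every symbol in it is nullable)
Nullable: {A, S}


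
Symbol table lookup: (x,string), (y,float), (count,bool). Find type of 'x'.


Lookup 'x' → type string


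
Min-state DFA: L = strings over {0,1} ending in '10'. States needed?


Track the longest suffix of input matching a prefix of '10': 3 classes (prefixes of length 0..2)
Minimal DFA: 3 states


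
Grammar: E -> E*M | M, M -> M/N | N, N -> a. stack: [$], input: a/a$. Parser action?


no handle on stack; shift 'a'
Action: shift


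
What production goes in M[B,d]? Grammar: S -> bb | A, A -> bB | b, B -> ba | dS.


For [B, d]: 'd' ∈ FIRST(dS)
Entry: B -> dS


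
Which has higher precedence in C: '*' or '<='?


'*' is multiplicative (level 10); '<=' is relational (level 7)
Higher level binds tighter
'*' has higher precedence than '<='


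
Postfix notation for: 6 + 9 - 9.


Left to right (same or higher precedence on left)
Postfix: 6 9 + 9 -


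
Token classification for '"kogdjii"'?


Pattern: double-quoted sequence
Type: STRING_LITERAL


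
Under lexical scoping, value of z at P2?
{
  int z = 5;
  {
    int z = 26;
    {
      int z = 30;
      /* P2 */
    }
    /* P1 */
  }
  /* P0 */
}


z declared in the same block as P2
z = 30


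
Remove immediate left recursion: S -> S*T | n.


Left-recursive alternatives: S*T; non-recursive: n
Introduce S': S -> nS', S' -> *TS' | ε


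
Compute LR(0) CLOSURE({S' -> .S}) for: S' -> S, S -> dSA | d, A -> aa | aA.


Start: S' -> .S
For each item with dot before a nonterminal B, add B -> .γ for every B-production
Closure: [S' -> .S, S -> .dSA, S -> .d]


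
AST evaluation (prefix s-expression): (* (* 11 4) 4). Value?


Evaluate inner: (* 11 4) = 44
Evaluate root: (* 44 4) = 176
Result: 176


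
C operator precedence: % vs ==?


'%' is multiplicative (level 10); '==' is equality (level 6)
Higher level binds tighter
'%' has higher precedence than '=='


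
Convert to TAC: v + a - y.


Break into single-operator statements:
t1 = v + a
t2 = t1 - y


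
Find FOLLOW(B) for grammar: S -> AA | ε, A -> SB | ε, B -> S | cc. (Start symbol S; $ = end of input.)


$ ∈ FOLLOW(S). For each A -> αBβ: add FIRST(β)\{ε} to FOLLOW(B); if β nullable, add FOLLOW(A).
FOLLOW(B) = {$, c}


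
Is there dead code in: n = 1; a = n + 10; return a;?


n is read by a's definition; a is returned
No dead code


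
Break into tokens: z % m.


Scan left to right, longest-match per lexeme
Tokens: ID(z), OP(%), ID(m)


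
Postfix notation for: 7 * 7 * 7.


Left to right (same or higher precedence on left)
Postfix: 7 7 * 7 *


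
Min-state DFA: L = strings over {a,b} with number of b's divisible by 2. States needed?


Track (count of b) mod 2: states 0..1, accept at 0
Minimal DFA: 2 states


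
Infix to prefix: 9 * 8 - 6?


left-to-right (same/higher precedence on left): tree is (- (* 9 8) 6)
Prefix: - * 9 8 6


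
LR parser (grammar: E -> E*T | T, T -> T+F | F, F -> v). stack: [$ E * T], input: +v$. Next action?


'+' can extend T; shift to build T -> T+F
Action: shift


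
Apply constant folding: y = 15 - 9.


15 - 9 = 6 at compile time
Optimized: y = 6
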